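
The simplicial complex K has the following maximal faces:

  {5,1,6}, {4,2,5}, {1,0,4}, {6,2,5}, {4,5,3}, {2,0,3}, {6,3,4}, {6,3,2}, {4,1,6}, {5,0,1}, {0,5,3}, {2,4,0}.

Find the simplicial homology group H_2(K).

H_2 ≅ 0.

We work with the vertex ordering 0 < 1 < 2 < 3 < 4 < 5 < 6. The simplices of K, each written with vertices in increasing order, are:

  0-simplices (7): [0], [1], [2], [3], [4], [5], [6]
  1-simplices (18): [0,1], [0,2], [0,3], [0,4], [0,5], [1,4], [1,5], [1,6], [2,3], [2,4], [2,5], [2,6], [3,4], [3,5], [3,6], [4,5], [4,6], [5,6]
  2-simplices (12): [0,1,4], [0,1,5], [0,2,3], [0,2,4], [0,3,5], [1,4,6], [1,5,6], [2,3,6], [2,4,5], [2,5,6], [3,4,5], [3,4,6]

giving chain groups C_0 ≅ Z^7, C_1 ≅ Z^18, C_2 ≅ Z^12.

The boundary map ∂_1: C_1 → C_0 sends each edge [p,q] (with p < q) to q − p. For instance
  ∂[1,6] = [6] − [1].
The 7×18 boundary matrix has rank 6 and Smith normal form diag(1,1,1,1,1,1).

∂_2: C_2 → C_1 sends each 2-simplex [p,q,r] to [q,r] − [p,r] + [p,q]. For instance
  ∂[2,5,6] = [5,6] − [2,6] + [2,5],
  ∂[0,1,4] = [1,4] − [0,4] + [0,1].
This gives a 18×12 integer matrix of rank 12; reducing to Smith normal form yields diagonal entries (1,1,1,1,1,1,1,1,1,1,1,2).

Now H_k = ker ∂_k / im ∂_{k+1}, so:

  H_2: rank ker ∂_2 − rank ∂_3 = (12 − 12) − 0 = 0, and there is no ∂_3, so H_2 = 0.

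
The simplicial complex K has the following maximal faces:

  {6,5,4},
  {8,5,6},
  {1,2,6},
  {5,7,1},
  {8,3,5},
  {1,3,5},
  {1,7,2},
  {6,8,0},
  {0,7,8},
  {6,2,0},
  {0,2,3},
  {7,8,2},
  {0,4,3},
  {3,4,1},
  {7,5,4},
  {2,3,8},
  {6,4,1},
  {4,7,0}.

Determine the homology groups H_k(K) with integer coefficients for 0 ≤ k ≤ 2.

H_0 = Z,  H_1 = Z ⊕ Z/2,  H_2 = 0.

Take the total order 0 < 1 < 2 < 3 < 4 < 5 < 6 < 7 < 8 on the vertex set. Then K (dimension 2) consists of the simplices:

  0-simplices (9): [0], [1], [2], [3], [4], [5], [6], [7], [8]
  1-simplices (27): (27 of them)
  2-simplices (18): [0,2,3], [0,2,6], [0,3,4], [0,4,7], [0,6,8], [0,7,8], [1,2,6], [1,2,7], [1,3,4], [1,3,5], [1,4,6], [1,5,7], [2,3,8], [2,7,8], [3,5,8], [4,5,6], [4,5,7], [5,6,8]

Hence C_0 ≅ Z^9, C_1 ≅ Z^27, C_2 ≅ Z^18.

The boundary map ∂_1: C_1 → C_0 is given by ∂[p,q] = [q] − [p].
As a 9×27 matrix over Z this has rank 8, with invariant factors (1,1,1,1,1,1,1,1).

The boundary map ∂_2: C_2 → C_1 acts by ∂[p,q,r] = [q,r] − [p,r] + [p,q]. For instance
  ∂[0,2,6] = [2,6] − [0,6] + [0,2],
  ∂[0,7,8] = [7,8] − [0,8] + [0,7].
This gives a 27×18 integer matrix of rank 18; reducing to Smith normal form yields diagonal entries (1,1,1,1,1,1,1,1,1,1,1,1,1,1,1,1,1,2).

Now H_k = ker ∂_k / im ∂_{k+1}, so:

  H_0: rank C_0 − rank ∂_1 = 9 − 8 = 1, and the invariant factors of ∂_1 are all 1, so H_0 = Z.
  H_1: rank ker ∂_1 − rank ∂_2 = (27 − 8) − 18 = 1, and ∂_2 has invariant factor 2 > 1, so H_1 = Z ⊕ Z/2.
  H_2: rank ker ∂_2 − rank ∂_3 = (18 − 18) − 0 = 0, and there is no ∂_3, so H_2 = 0.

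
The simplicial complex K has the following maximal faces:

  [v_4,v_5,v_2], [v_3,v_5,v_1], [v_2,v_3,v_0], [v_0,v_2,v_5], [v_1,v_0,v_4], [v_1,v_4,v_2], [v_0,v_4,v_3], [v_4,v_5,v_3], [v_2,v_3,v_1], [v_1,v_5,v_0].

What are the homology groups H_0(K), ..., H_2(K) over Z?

Order the vertices as v_0 < v_1 < v_2 < v_3 < v_4 < v_5. Listing each simplex with vertices in this order, K has dimension 2 with simplices:

  0-simplices (6): [v_0], [v_1], [v_2], [v_3], [v_4], [v_5]
  1-simplices (15): (15 of them)
  2-simplices (10): [v_0,v_1,v_4], [v_0,v_1,v_5], [v_0,v_2,v_3], [v_0,v_2,v_5], [v_0,v_3,v_4], [v_1,v_2,v_3], [v_1,v_2,v_4], [v_1,v_3,v_5], [v_2,v_4,v_5], [v_3,v_4,v_5]

Hence C_0 ≅ Z^6, C_1 ≅ Z^15, C_2 ≅ Z^10.

Boundary ∂_1: C_1 → C_0 maps an edge to its endpoints' difference, ∂[p,q] = q − p.
This gives a 6×15 integer matrix of rank 5; reducing to Smith normal form yields diagonal entries (1,1,1,1,1).

The boundary map ∂_2: C_2 → C_1 maps a triangle to the signed sum of its edges. For instance
  ∂[v_3,v_4,v_5] = [v_4,v_5] − [v_3,v_5] + [v_3,v_4],
  ∂[v_2,v_4,v_5] = [v_4,v_5] − [v_2,v_5] + [v_2,v_4].
This gives a 15×10 integer matrix of rank 10; reducing to Smith normal form yields diagonal entries (1,1,1,1,1,1,1,1,1,2).

Computing H_k = (kernel of ∂_k) / (image of ∂_{k+1}):

  H_0: rank C_0 − rank ∂_1 = 6 − 5 = 1, and the invariant factors of ∂_1 are all 1, so H_0 = Z.
  H_1: rank ker ∂_1 − rank ∂_2 = (15 − 5) − 10 = 0, and ∂_2 has invariant factor 2 > 1, so H_1 = Z/2.
  H_2: rank ker ∂_2 − rank ∂_3 = (10 − 10) − 0 = 0, and there is no ∂_3, so H_2 = 0.

(K is a triangulation of the real projective plane RP^2.)

H_0 ≅ Z,  H_1 ≅ Z/2,  H_2 = 0.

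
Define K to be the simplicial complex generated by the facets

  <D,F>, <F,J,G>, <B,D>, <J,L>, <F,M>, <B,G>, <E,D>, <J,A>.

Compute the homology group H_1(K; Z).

H_1 = Z.

Take the total order A < B < D < E < F < G < J < L < M on the vertex set. Then K (dimension 2) consists of the simplices:

  0-simplices (9): A, B, D, E, F, G, J, L, M
  1-simplices (10): AJ, BD, BG, DE, DF, FG, FJ, FM, GJ, JL
  2-simplices (1): FGJ

so the chain groups are C_0 ≅ Z^9, C_1 ≅ Z^10, C_2 ≅ Z^1.

∂_1: C_1 → C_0 is given by ∂[p,q] = [q] − [p]. For instance
  ∂DE = E − D.
As a 9×10 matrix over Z this has rank 8, with invariant factors (1,1,1,1,1,1,1,1).

∂_2: C_2 → C_1 maps a triangle to the signed sum of its edges. For instance
  ∂FGJ = GJ − FJ + FG.
The resulting 10×1 matrix has rank 1, and its Smith normal form has invariant factors (1).

Computing H_k = (kernel of ∂_k) / (image of ∂_{k+1}):

  H_1: rank ker ∂_1 − rank ∂_2 = (10 − 8) − 1 = 1, and the invariant factors of ∂_2 are all 1, so H_1 = Z.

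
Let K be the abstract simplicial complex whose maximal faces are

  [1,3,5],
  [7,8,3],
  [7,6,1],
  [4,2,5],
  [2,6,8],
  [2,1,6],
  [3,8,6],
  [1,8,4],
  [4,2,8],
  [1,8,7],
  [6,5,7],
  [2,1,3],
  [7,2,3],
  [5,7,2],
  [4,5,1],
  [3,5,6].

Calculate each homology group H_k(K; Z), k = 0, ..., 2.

Take the total order 1 < 2 < 3 < 4 < 5 < 6 < 7 < 8 on the vertex set. Then K (dimension 2) consists of the simplices:

  0-simplices (8): [1], [2], [3], [4], [5], [6], [7], [8]
  1-simplices (24): (24 of them)
  2-simplices (16): [1,2,3], [1,2,6], [1,3,5], [1,4,5], [1,4,8], [1,6,7], [1,7,8], [2,3,7], [2,4,5], [2,4,8], [2,5,7], [2,6,8], [3,5,6], [3,6,8], [3,7,8], [5,6,7]

giving chain groups C_0 ≅ Z^8, C_1 ≅ Z^24, C_2 ≅ Z^16.

∂_1: C_1 → C_0 maps an edge to its endpoints' difference, ∂[p,q] = q − p.
The 8×24 boundary matrix has rank 7 and Smith normal form diag(1,1,1,1,1,1,1).

The boundary map ∂_2: C_2 → C_1 sends each 2-simplex [p,q,r] to [q,r] − [p,r] + [p,q]. For instance
  ∂[1,2,3] = [2,3] − [1,3] + [1,2],
  ∂[1,7,8] = [7,8] − [1,8] + [1,7].
As a 24×16 matrix over Z this has rank 15, with invariant factors (1,1,1,1,1,1,1,1,1,1,1,1,1,1,1).

Reading off H_k = ker ∂_k / im ∂_{k+1}:

  H_0: rank C_0 − rank ∂_1 = 8 − 7 = 1, and the invariant factors of ∂_1 are all 1, so H_0 = Z.
  H_1: rank ker ∂_1 − rank ∂_2 = (24 − 7) − 15 = 2, and the invariant factors of ∂_2 are all 1, so H_1 = Z^2.
  H_2: rank ker ∂_2 − rank ∂_3 = (16 − 15) − 0 = 1, and there is no ∂_3, so H_2 = Z.

As a check, the Euler characteristic is 8 − 24 + 16 = 0, which agrees with 1 − 2 + 1 = 0.

H_0 = Z,  H_1 = Z^2,  H_2 = Z.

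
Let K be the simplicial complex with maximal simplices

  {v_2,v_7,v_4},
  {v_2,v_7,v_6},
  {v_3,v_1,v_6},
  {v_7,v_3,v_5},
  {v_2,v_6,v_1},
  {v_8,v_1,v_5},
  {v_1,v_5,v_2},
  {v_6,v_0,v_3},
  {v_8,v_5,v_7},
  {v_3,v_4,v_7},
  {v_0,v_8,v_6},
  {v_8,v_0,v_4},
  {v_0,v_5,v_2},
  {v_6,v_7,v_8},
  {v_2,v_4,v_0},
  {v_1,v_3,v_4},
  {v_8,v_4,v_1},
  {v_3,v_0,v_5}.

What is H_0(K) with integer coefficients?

H_0 = Z.

We work with the vertex ordering v_0 < v_1 < v_2 < v_3 < v_4 < v_5 < v_6 < v_7 < v_8. The simplices of K, each written with vertices in increasing order, are:

  0-simplices (9): [v_0], [v_1], [v_2], [v_3], [v_4], [v_5], [v_6], [v_7], [v_8]
  1-simplices (27): (27 of them)
  2-simplices (18): (18 of them)

giving chain groups C_0 ≅ Z^9, C_1 ≅ Z^27, C_2 ≅ Z^18.

The boundary map ∂_1: C_1 → C_0 maps an edge to its endpoints' difference, ∂[p,q] = q − p. For instance
  ∂[v_6,v_7] = [v_7] − [v_6].
The 9×27 boundary matrix has rank 8 and Smith normal form diag(1,1,1,1,1,1,1,1).

Boundary ∂_2: C_2 → C_1 sends each 2-simplex [p,q,r] to [q,r] − [p,r] + [p,q]. For instance
  ∂[v_2,v_6,v_7] = [v_6,v_7] − [v_2,v_7] + [v_2,v_6],
  ∂[v_0,v_2,v_5] = [v_2,v_5] − [v_0,v_5] + [v_0,v_2].
As a 27×18 matrix over Z this has rank 17, with invariant factors (1,1,1,1,1,1,1,1,1,1,1,1,1,1,1,1,1).

Computing H_k = (kernel of ∂_k) / (image of ∂_{k+1}):

  H_0: rank C_0 − rank ∂_1 = 9 − 8 = 1, and the invariant factors of ∂_1 are all 1, so H_0 ≅ Z.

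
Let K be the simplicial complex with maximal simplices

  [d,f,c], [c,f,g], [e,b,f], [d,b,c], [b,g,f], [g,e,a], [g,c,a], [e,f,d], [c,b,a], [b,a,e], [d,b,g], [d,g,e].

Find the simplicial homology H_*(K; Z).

H_0 ≅ Z,  H_1 ≅ Z/2,  H_2 = 0.

Fix the vertex order a < b < c < d < e < f < g and write every simplex with vertices in increasing order. Then dim K = 2 and the simplices of K are:

  0-simplices (7): a, b, c, d, e, f, g
  1-simplices (18): ab, ac, ae, ag, bc, bd, be, bf, bg, cd, cf, cg, de, df, dg, ef, eg, fg
  2-simplices (12): abc, abe, acg, aeg, bcd, bdg, bef, bfg, cdf, cfg, def, deg

so the chain groups are C_0 ≅ Z^7, C_1 ≅ Z^18, C_2 ≅ Z^12.

Boundary ∂_1: C_1 → C_0 is given by ∂[p,q] = [q] − [p]. For instance
  ∂de = e − d.
This gives a 7×18 integer matrix of rank 6; reducing to Smith normal form yields diagonal entries (1,1,1,1,1,1).

∂_2: C_2 → C_1 maps a triangle to the signed sum of its edges. For instance
  ∂cfg = fg − cg + cf,
  ∂bdg = dg − bg + bd.
The 18×12 boundary matrix has rank 12 and Smith normal form diag(1,1,1,1,1,1,1,1,1,1,1,2).

Now H_k = ker ∂_k / im ∂_{k+1}, so:

  H_0: rank C_0 − rank ∂_1 = 7 − 6 = 1, and the invariant factors of ∂_1 are all 1, so H_0 ≅ Z.
  H_1: rank ker ∂_1 − rank ∂_2 = (18 − 6) − 12 = 0, and ∂_2 has invariant factor 2 > 1, so H_1 ≅ Z/2.
  H_2: rank ker ∂_2 − rank ∂_3 = (12 − 12) − 0 = 0, and there is no ∂_3, so H_2 ≅ 0.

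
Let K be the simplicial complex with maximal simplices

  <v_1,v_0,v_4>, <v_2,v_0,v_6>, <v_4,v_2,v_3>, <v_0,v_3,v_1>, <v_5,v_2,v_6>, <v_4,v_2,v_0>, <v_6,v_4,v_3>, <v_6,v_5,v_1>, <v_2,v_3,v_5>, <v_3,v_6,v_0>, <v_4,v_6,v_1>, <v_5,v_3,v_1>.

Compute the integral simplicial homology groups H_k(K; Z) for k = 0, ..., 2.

H_0 ≅ Z,  H_1 ≅ Z/2Z,  H_2 = 0.

Order the vertices as v_0 < v_1 < v_2 < v_3 < v_4 < v_5 < v_6. Listing each simplex with vertices in this order, K has dimension 2 with simplices:

  0-simplices (7): [v_0], [v_1], [v_2], [v_3], [v_4], [v_5], [v_6]
  1-simplices (18): (18 of them)
  2-simplices (12): (12 of them)

Hence C_0 ≅ Z^7, C_1 ≅ Z^18, C_2 ≅ Z^12.

The boundary map ∂_1: C_1 → C_0 maps an edge to its endpoints' difference, ∂[p,q] = q − p. For instance
  ∂[v_1,v_4] = [v_4] − [v_1].
This gives a 7×18 integer matrix of rank 6; reducing to Smith normal form yields diagonal entries (1,1,1,1,1,1).

Boundary ∂_2: C_2 → C_1 sends each 2-simplex [p,q,r] to [q,r] − [p,r] + [p,q]. For instance
  ∂[v_0,v_3,v_6] = [v_3,v_6] − [v_0,v_6] + [v_0,v_3],
  ∂[v_0,v_2,v_6] = [v_2,v_6] − [v_0,v_6] + [v_0,v_2].
This gives a 18×12 integer matrix of rank 12; reducing to Smith normal form yields diagonal entries (1,1,1,1,1,1,1,1,1,1,1,2).

Now H_k = ker ∂_k / im ∂_{k+1}, so:

  H_0: rank C_0 − rank ∂_1 = 7 − 6 = 1, and the invariant factors of ∂_1 are all 1, so H_0 = Z.
  H_1: rank ker ∂_1 − rank ∂_2 = (18 − 6) − 12 = 0, and ∂_2 has invariant factor 2 > 1, so H_1 = Z/2Z.
  H_2: rank ker ∂_2 − rank ∂_3 = (12 − 12) − 0 = 0, and there is no ∂_3, so H_2 = 0.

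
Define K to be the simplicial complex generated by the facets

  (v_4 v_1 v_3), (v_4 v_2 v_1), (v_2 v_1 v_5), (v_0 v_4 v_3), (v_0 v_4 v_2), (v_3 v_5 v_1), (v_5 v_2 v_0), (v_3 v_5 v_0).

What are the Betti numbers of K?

b_0 = 1, b_1 = 0, b_2 = 1.

Take the total order v_0 < v_1 < v_2 < v_3 < v_4 < v_5 on the vertex set. Then K (dimension 2) consists of the simplices:

  0-simplices (6): [v_0], [v_1], [v_2], [v_3], [v_4], [v_5]
  1-simplices (12): [v_0,v_2], [v_0,v_3], [v_0,v_4], [v_0,v_5], [v_1,v_2], [v_1,v_3], [v_1,v_4], [v_1,v_5], [v_2,v_4], [v_2,v_5], [v_3,v_4], [v_3,v_5]
  2-simplices (8): [v_0,v_2,v_4], [v_0,v_2,v_5], [v_0,v_3,v_4], [v_0,v_3,v_5], [v_1,v_2,v_4], [v_1,v_2,v_5], [v_1,v_3,v_4], [v_1,v_3,v_5]

giving chain groups C_0 ≅ Z^6, C_1 ≅ Z^12, C_2 ≅ Z^8.

The boundary map ∂_1: C_1 → C_0 maps an edge to its endpoints' difference, ∂[p,q] = q − p. For instance
  ∂[v_0,v_5] = [v_5] − [v_0].
The 6×12 boundary matrix has rank 5 and Smith normal form diag(1,1,1,1,1).

∂_2: C_2 → C_1 sends each 2-simplex [p,q,r] to [q,r] − [p,r] + [p,q]. For instance
  ∂[v_0,v_2,v_5] = [v_2,v_5] − [v_0,v_5] + [v_0,v_2],
  ∂[v_1,v_3,v_5] = [v_3,v_5] − [v_1,v_5] + [v_1,v_3].
The 12×8 boundary matrix has rank 7 and Smith normal form diag(1,1,1,1,1,1,1).

Reading off H_k = ker ∂_k / im ∂_{k+1}:

  H_0: rank C_0 − rank ∂_1 = 6 − 5 = 1, and the invariant factors of ∂_1 are all 1, so H_0 = Z.
  H_1: rank ker ∂_1 − rank ∂_2 = (12 − 5) − 7 = 0, and the invariant factors of ∂_2 are all 1, so H_1 = 0.
  H_2: rank ker ∂_2 − rank ∂_3 = (8 − 7) − 0 = 1, and there is no ∂_3, so H_2 = Z.

Hence the Betti numbers are b_0 = 1, b_1 = 0, b_2 = 1.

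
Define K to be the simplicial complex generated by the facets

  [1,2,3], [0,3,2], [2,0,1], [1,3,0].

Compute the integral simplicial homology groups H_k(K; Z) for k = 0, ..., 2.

H_0 = Z,  H_1 = 0,  H_2 = Z.

Fix the vertex order 0 < 1 < 2 < 3 and write every simplex with vertices in increasing order. Then dim K = 2 and the simplices of K are:

  0-simplices (4): [0], [1], [2], [3]
  1-simplices (6): [0,1], [0,2], [0,3], [1,2], [1,3], [2,3]
  2-simplices (4): [0,1,2], [0,1,3], [0,2,3], [1,2,3]

so the chain groups are C_0 ≅ Z^4, C_1 ≅ Z^6, C_2 ≅ Z^4.

∂_1: C_1 → C_0 is given by ∂[p,q] = [q] − [p]. For instance
  ∂[1,3] = [3] − [1].
This gives a 4×6 integer matrix of rank 3; reducing to Smith normal form yields diagonal entries (1,1,1).

The boundary map ∂_2: C_2 → C_1 acts by ∂[p,q,r] = [q,r] − [p,r] + [p,q]. For instance
  ∂[0,2,3] = [2,3] − [0,3] + [0,2],
  ∂[0,1,2] = [1,2] − [0,2] + [0,1].
As a 6×4 matrix over Z this has rank 3, with invariant factors (1,1,1).

From H_k ≅ ker(∂_k) / im(∂_{k+1}) we obtain:

  H_0: rank C_0 − rank ∂_1 = 4 − 3 = 1, and the invariant factors of ∂_1 are all 1, so H_0 ≅ Z.
  H_1: rank ker ∂_1 − rank ∂_2 = (6 − 3) − 3 = 0, and the invariant factors of ∂_2 are all 1, so H_1 ≅ 0.
  H_2: rank ker ∂_2 − rank ∂_3 = (4 − 3) − 0 = 1, and there is no ∂_3, so H_2 ≅ Z.

(K is a triangulation of the 2-sphere S^2.)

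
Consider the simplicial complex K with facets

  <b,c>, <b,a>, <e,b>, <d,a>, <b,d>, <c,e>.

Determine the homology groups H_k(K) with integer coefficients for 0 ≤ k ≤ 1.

H_0 ≅ Z,  H_1 ≅ Z^2.

Fix the vertex order a < b < c < d < e and write every simplex with vertices in increasing order. Then dim K = 1 and the simplices of K are:

  0-simplices (5): a, b, c, d, e
  1-simplices (6): ab, ad, bc, bd, be, ce

Hence C_0 ≅ Z^5, C_1 ≅ Z^6.

The boundary map ∂_1: C_1 → C_0 sends each edge [p,q] (with p < q) to q − p. For instance
  ∂bc = c − b.
The 5×6 boundary matrix has rank 4 and Smith normal form diag(1,1,1,1).

Reading off H_k = ker ∂_k / im ∂_{k+1}:

  H_0: rank C_0 − rank ∂_1 = 5 − 4 = 1, and the invariant factors of ∂_1 are all 1, so H_0 = Z.
  H_1: rank ker ∂_1 − rank ∂_2 = (6 − 4) − 0 = 2, and there is no ∂_2, so H_1 = Z^2.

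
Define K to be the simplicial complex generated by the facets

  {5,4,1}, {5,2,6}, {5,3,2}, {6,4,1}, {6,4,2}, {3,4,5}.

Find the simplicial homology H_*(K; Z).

H_0 = Z,  H_1 = Z,  H_2 = 0.

Take the total order 1 < 2 < 3 < 4 < 5 < 6 on the vertex set. Then K (dimension 2) consists of the simplices:

  0-simplices (6): [1], [2], [3], [4], [5], [6]
  1-simplices (12): [1,4], [1,5], [1,6], [2,3], [2,4], [2,5], [2,6], [3,4], [3,5], [4,5], [4,6], [5,6]
  2-simplices (6): [1,4,5], [1,4,6], [2,3,5], [2,4,6], [2,5,6], [3,4,5]

giving chain groups C_0 ≅ Z^6, C_1 ≅ Z^12, C_2 ≅ Z^6.

Boundary ∂_1: C_1 → C_0 maps an edge to its endpoints' difference, ∂[p,q] = q − p.
The resulting 6×12 matrix has rank 5, and its Smith normal form has invariant factors (1,1,1,1,1).

The boundary map ∂_2: C_2 → C_1 maps a triangle to the signed sum of its edges. For instance
  ∂[1,4,6] = [4,6] − [1,6] + [1,4],
  ∂[2,4,6] = [4,6] − [2,6] + [2,4].
As a 12×6 matrix over Z this has rank 6, with invariant factors (1,1,1,1,1,1).

Reading off H_k = ker ∂_k / im ∂_{k+1}:

  H_0: rank C_0 − rank ∂_1 = 6 − 5 = 1, and the invariant factors of ∂_1 are all 1, so H_0 = Z.
  H_1: rank ker ∂_1 − rank ∂_2 = (12 − 5) − 6 = 1, and the invariant factors of ∂_2 are all 1, so H_1 = Z.
  H_2: rank ker ∂_2 − rank ∂_3 = (6 − 6) − 0 = 0, and there is no ∂_3, so H_2 = 0.

(K is a triangulation of the cylinder S^1 x I.)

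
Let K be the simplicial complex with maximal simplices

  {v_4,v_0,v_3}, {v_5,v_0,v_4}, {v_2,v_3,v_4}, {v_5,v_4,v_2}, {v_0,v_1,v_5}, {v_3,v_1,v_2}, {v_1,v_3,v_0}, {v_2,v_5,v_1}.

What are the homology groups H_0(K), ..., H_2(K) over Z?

H_0 ≅ Z,  H_1 = 0,  H_2 ≅ Z.

We work with the vertex ordering v_0 < v_1 < v_2 < v_3 < v_4 < v_5. The simplices of K, each written with vertices in increasing order, are:

  0-simplices (6): [v_0], [v_1], [v_2], [v_3], [v_4], [v_5]
  1-simplices (12): [v_0,v_1], [v_0,v_3], [v_0,v_4], [v_0,v_5], [v_1,v_2], [v_1,v_3], [v_1,v_5], [v_2,v_3], [v_2,v_4], [v_2,v_5], [v_3,v_4], [v_4,v_5]
  2-simplices (8): [v_0,v_1,v_3], [v_0,v_1,v_5], [v_0,v_3,v_4], [v_0,v_4,v_5], [v_1,v_2,v_3], [v_1,v_2,v_5], [v_2,v_3,v_4], [v_2,v_4,v_5]

so the chain groups are C_0 ≅ Z^6, C_1 ≅ Z^12, C_2 ≅ Z^8.

The boundary map ∂_1: C_1 → C_0 maps an edge to its endpoints' difference, ∂[p,q] = q − p.
As a 6×12 matrix over Z this has rank 5, with invariant factors (1,1,1,1,1).

Boundary ∂_2: C_2 → C_1 acts by ∂[p,q,r] = [q,r] − [p,r] + [p,q]. For instance
  ∂[v_2,v_4,v_5] = [v_4,v_5] − [v_2,v_5] + [v_2,v_4],
  ∂[v_2,v_3,v_4] = [v_3,v_4] − [v_2,v_4] + [v_2,v_3].
As a 12×8 matrix over Z this has rank 7, with invariant factors (1,1,1,1,1,1,1).

Now H_k = ker ∂_k / im ∂_{k+1}, so:

  H_0: rank C_0 − rank ∂_1 = 6 − 5 = 1, and the invariant factors of ∂_1 are all 1, so H_0 = Z.
  H_1: rank ker ∂_1 − rank ∂_2 = (12 − 5) − 7 = 0, and the invariant factors of ∂_2 are all 1, so H_1 = 0.
  H_2: rank ker ∂_2 − rank ∂_3 = (8 − 7) − 0 = 1, and there is no ∂_3, so H_2 = Z.

As a check, the Euler characteristic is 6 − 12 + 8 = 2, which agrees with 1 − 0 + 1 = 2.
(K is a triangulation of the 2-sphere S^2.)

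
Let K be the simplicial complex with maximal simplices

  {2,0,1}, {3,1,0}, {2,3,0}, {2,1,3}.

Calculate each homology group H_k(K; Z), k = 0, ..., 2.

Order the vertices as 0 < 1 < 2 < 3. Listing each simplex with vertices in this order, K has dimension 2 with simplices:

  0-simplices (4): [0], [1], [2], [3]
  1-simplices (6): [0,1], [0,2], [0,3], [1,2], [1,3], [2,3]
  2-simplices (4): [0,1,2], [0,1,3], [0,2,3], [1,2,3]

Hence C_0 ≅ Z^4, C_1 ≅ Z^6, C_2 ≅ Z^4.

∂_1: C_1 → C_0 sends each edge [p,q] (with p < q) to q − p. For instance
  ∂[0,3] = [3] − [0].
The resulting 4×6 matrix has rank 3, and its Smith normal form has invariant factors (1,1,1).

∂_2: C_2 → C_1 maps a triangle to the signed sum of its edges. For instance
  ∂[0,1,2] = [1,2] − [0,2] + [0,1],
  ∂[1,2,3] = [2,3] − [1,3] + [1,2].
This gives a 6×4 integer matrix of rank 3; reducing to Smith normal form yields diagonal entries (1,1,1).

Computing H_k = (kernel of ∂_k) / (image of ∂_{k+1}):

  H_0: rank C_0 − rank ∂_1 = 4 − 3 = 1, and the invariant factors of ∂_1 are all 1, so H_0 = Z.
  H_1: rank ker ∂_1 − rank ∂_2 = (6 − 3) − 3 = 0, and the invariant factors of ∂_2 are all 1, so H_1 = 0.
  H_2: rank ker ∂_2 − rank ∂_3 = (4 − 3) − 0 = 1, and there is no ∂_3, so H_2 = Z.

H_0 = Z,  H_1 = 0,  H_2 = Z.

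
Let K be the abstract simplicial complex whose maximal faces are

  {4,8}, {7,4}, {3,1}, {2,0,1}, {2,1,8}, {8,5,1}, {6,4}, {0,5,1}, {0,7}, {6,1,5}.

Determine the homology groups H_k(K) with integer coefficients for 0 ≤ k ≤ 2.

We work with the vertex ordering 0 < 1 < 2 < 3 < 4 < 5 < 6 < 7 < 8. The simplices of K, each written with vertices in increasing order, are:

  0-simplices (9): [0], [1], [2], [3], [4], [5], [6], [7], [8]
  1-simplices (15): [0,1], [0,2], [0,5], [0,7], [1,2], [1,3], [1,5], [1,6], [1,8], [2,8], [4,6], [4,7], [4,8], [5,6], [5,8]
  2-simplices (5): [0,1,2], [0,1,5], [1,2,8], [1,5,6], [1,5,8]

giving chain groups C_0 ≅ Z^9, C_1 ≅ Z^15, C_2 ≅ Z^5.

Boundary ∂_1: C_1 → C_0 sends each edge [p,q] (with p < q) to q − p. For instance
  ∂[0,7] = [7] − [0].
This gives a 9×15 integer matrix of rank 8; reducing to Smith normal form yields diagonal entries (1,1,1,1,1,1,1,1).

∂_2: C_2 → C_1 sends each 2-simplex [p,q,r] to [q,r] − [p,r] + [p,q]. For instance
  ∂[1,5,8] = [5,8] − [1,8] + [1,5],
  ∂[0,1,5] = [1,5] − [0,5] + [0,1].
As a 15×5 matrix over Z this has rank 5, with invariant factors (1,1,1,1,1).

Computing H_k = (kernel of ∂_k) / (image of ∂_{k+1}):

  H_0: rank C_0 − rank ∂_1 = 9 − 8 = 1, and the invariant factors of ∂_1 are all 1, so H_0 ≅ Z.
  H_1: rank ker ∂_1 − rank ∂_2 = (15 − 8) − 5 = 2, and the invariant factors of ∂_2 are all 1, so H_1 ≅ Z^2.
  H_2: rank ker ∂_2 − rank ∂_3 = (5 − 5) − 0 = 0, and there is no ∂_3, so H_2 ≅ 0.

H_0 ≅ Z,  H_1 ≅ Z^2,  H_2 = 0.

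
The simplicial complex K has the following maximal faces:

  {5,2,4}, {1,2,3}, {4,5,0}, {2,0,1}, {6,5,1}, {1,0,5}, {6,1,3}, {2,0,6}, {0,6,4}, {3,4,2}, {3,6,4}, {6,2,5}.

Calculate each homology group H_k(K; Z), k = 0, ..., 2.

H_0 = Z,  H_1 = Z/2Z,  H_2 = 0.

Order the vertices as 0 < 1 < 2 < 3 < 4 < 5 < 6. Listing each simplex with vertices in this order, K has dimension 2 with simplices:

  0-simplices (7): [0], [1], [2], [3], [4], [5], [6]
  1-simplices (18): [0,1], [0,2], [0,4], [0,5], [0,6], [1,2], [1,3], [1,5], [1,6], [2,3], [2,4], [2,5], [2,6], [3,4], [3,6], [4,5], [4,6], [5,6]
  2-simplices (12): [0,1,2], [0,1,5], [0,2,6], [0,4,5], [0,4,6], [1,2,3], [1,3,6], [1,5,6], [2,3,4], [2,4,5], [2,5,6], [3,4,6]

so the chain groups are C_0 ≅ Z^7, C_1 ≅ Z^18, C_2 ≅ Z^12.

∂_1: C_1 → C_0 maps an edge to its endpoints' difference, ∂[p,q] = q − p.
The 7×18 boundary matrix has rank 6 and Smith normal form diag(1,1,1,1,1,1).

Boundary ∂_2: C_2 → C_1 sends each 2-simplex [p,q,r] to [q,r] − [p,r] + [p,q]. For instance
  ∂[1,3,6] = [3,6] − [1,6] + [1,3],
  ∂[2,5,6] = [5,6] − [2,6] + [2,5].
This gives a 18×12 integer matrix of rank 12; reducing to Smith normal form yields diagonal entries (1,1,1,1,1,1,1,1,1,1,1,2).

Now H_k = ker ∂_k / im ∂_{k+1}, so:

  H_0: rank C_0 − rank ∂_1 = 7 − 6 = 1, and the invariant factors of ∂_1 are all 1, so H_0 ≅ Z.
  H_1: rank ker ∂_1 − rank ∂_2 = (18 − 6) − 12 = 0, and ∂_2 has invariant factor 2 > 1, so H_1 ≅ Z/2Z.
  H_2: rank ker ∂_2 − rank ∂_3 = (12 − 12) − 0 = 0, and there is no ∂_3, so H_2 ≅ 0.

As a check, the Euler characteristic is 7 − 18 + 12 = 1, which agrees with 1 − 0 + 0 = 1.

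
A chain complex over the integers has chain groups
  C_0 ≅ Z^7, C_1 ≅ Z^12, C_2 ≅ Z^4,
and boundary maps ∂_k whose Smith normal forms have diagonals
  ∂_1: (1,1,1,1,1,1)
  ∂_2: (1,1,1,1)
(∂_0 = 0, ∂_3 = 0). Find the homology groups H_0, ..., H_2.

H_0 ≅ Z,  H_1 ≅ Z^2,  H_2 = 0.

H_0: b_0 = 7 − 0 − 6 = 1; torsion from ∂_1 factors > 1: none. So H_0 ≅ Z.
H_1: b_1 = 12 − 6 − 4 = 2; torsion from ∂_2 factors > 1: none. So H_1 ≅ Z^2.
H_2: b_2 = 4 − 4 − 0 = 0; torsion from ∂_3 factors > 1: none. So H_2 ≅ 0.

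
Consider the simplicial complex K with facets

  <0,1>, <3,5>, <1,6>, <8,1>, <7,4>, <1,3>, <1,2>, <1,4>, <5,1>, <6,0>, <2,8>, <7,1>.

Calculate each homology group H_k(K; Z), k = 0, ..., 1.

H_0 = Z,  H_1 = Z^4.

Fix the vertex order 0 < 1 < 2 < 3 < 4 < 5 < 6 < 7 < 8 and write every simplex with vertices in increasing order. Then dim K = 1 and the simplices of K are:

  0-simplices (9): [0], [1], [2], [3], [4], [5], [6], [7], [8]
  1-simplices (12): [0,1], [0,6], [1,2], [1,3], [1,4], [1,5], [1,6], [1,7], [1,8], [2,8], [3,5], [4,7]

giving chain groups C_0 ≅ Z^9, C_1 ≅ Z^12.

∂_1: C_1 → C_0 maps an edge to its endpoints' difference, ∂[p,q] = q − p.
The resulting 9×12 matrix has rank 8, and its Smith normal form has invariant factors (1,1,1,1,1,1,1,1).

Now H_k = ker ∂_k / im ∂_{k+1}, so:

  H_0: rank C_0 − rank ∂_1 = 9 − 8 = 1, and the invariant factors of ∂_1 are all 1, so H_0 ≅ Z.
  H_1: rank ker ∂_1 − rank ∂_2 = (12 − 8) − 0 = 4, and there is no ∂_2, so H_1 ≅ Z^4.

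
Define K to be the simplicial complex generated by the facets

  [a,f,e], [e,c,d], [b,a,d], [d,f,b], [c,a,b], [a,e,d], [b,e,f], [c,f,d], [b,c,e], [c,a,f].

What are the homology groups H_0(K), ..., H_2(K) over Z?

H_0 ≅ Z,  H_1 ≅ Z_2,  H_2 = 0.

Take the total order a < b < c < d < e < f on the vertex set. Then K (dimension 2) consists of the simplices:

  0-simplices (6): a, b, c, d, e, f
  1-simplices (15): ab, ac, ad, ae, af, bc, bd, be, bf, cd, ce, cf, de, df, ef
  2-simplices (10): abc, abd, acf, ade, aef, bce, bdf, bef, cde, cdf

so the chain groups are C_0 ≅ Z^6, C_1 ≅ Z^15, C_2 ≅ Z^10.

Boundary ∂_1: C_1 → C_0 sends each edge [p,q] (with p < q) to q − p. For instance
  ∂ef = f − e.
The resulting 6×15 matrix has rank 5, and its Smith normal form has invariant factors (1,1,1,1,1).

The boundary map ∂_2: C_2 → C_1 acts by ∂[p,q,r] = [q,r] − [p,r] + [p,q]. For instance
  ∂cdf = df − cf + cd,
  ∂aef = ef − af + ae.
This gives a 15×10 integer matrix of rank 10; reducing to Smith normal form yields diagonal entries (1,1,1,1,1,1,1,1,1,2).

Reading off H_k = ker ∂_k / im ∂_{k+1}:

  H_0: rank C_0 − rank ∂_1 = 6 − 5 = 1, and the invariant factors of ∂_1 are all 1, so H_0 = Z.
  H_1: rank ker ∂_1 − rank ∂_2 = (15 − 5) − 10 = 0, and ∂_2 has invariant factor 2 > 1, so H_1 = Z_2.
  H_2: rank ker ∂_2 − rank ∂_3 = (10 − 10) − 0 = 0, and there is no ∂_3, so H_2 = 0.

As a check, the Euler characteristic is 6 − 15 + 10 = 1, which agrees with 1 − 0 + 0 = 1.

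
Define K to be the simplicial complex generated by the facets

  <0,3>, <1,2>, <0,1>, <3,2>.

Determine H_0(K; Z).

H_0 = Z.

Order the vertices as 0 < 1 < 2 < 3. Listing each simplex with vertices in this order, K has dimension 1 with simplices:

  0-simplices (4): [0], [1], [2], [3]
  1-simplices (4): [0,1], [0,3], [1,2], [2,3]

Hence C_0 ≅ Z^4, C_1 ≅ Z^4.

∂_1: C_1 → C_0 maps an edge to its endpoints' difference, ∂[p,q] = q − p. For instance
  ∂[0,3] = [3] − [0].
This gives a 4×4 integer matrix of rank 3; reducing to Smith normal form yields diagonal entries (1,1,1).

Now H_k = ker ∂_k / im ∂_{k+1}, so:

  H_0: rank C_0 − rank ∂_1 = 4 − 3 = 1, and the invariant factors of ∂_1 are all 1, so H_0 ≅ Z.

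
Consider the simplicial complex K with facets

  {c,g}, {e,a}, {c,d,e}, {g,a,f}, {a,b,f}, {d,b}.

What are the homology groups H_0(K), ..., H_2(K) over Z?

H_0 ≅ Z,  H_1 ≅ Z^2,  H_2 = 0.

We work with the vertex ordering a < b < c < d < e < f < g. The simplices of K, each written with vertices in increasing order, are:

  0-simplices (7): a, b, c, d, e, f, g
  1-simplices (11): ab, ae, af, ag, bd, bf, cd, ce, cg, de, fg
  2-simplices (3): abf, afg, cde

giving chain groups C_0 ≅ Z^7, C_1 ≅ Z^11, C_2 ≅ Z^3.

Boundary ∂_1: C_1 → C_0 is given by ∂[p,q] = [q] − [p].
This gives a 7×11 integer matrix of rank 6; reducing to Smith normal form yields diagonal entries (1,1,1,1,1,1).

∂_2: C_2 → C_1 acts by ∂[p,q,r] = [q,r] − [p,r] + [p,q]. For instance
  ∂cde = de − ce + cd,
  ∂abf = bf − af + ab.
This gives a 11×3 integer matrix of rank 3; reducing to Smith normal form yields diagonal entries (1,1,1).

Reading off H_k = ker ∂_k / im ∂_{k+1}:

  H_0: rank C_0 − rank ∂_1 = 7 − 6 = 1, and the invariant factors of ∂_1 are all 1, so H_0 ≅ Z.
  H_1: rank ker ∂_1 − rank ∂_2 = (11 − 6) − 3 = 2, and the invariant factors of ∂_2 are all 1, so H_1 ≅ Z^2.
  H_2: rank ker ∂_2 − rank ∂_3 = (3 − 3) − 0 = 0, and there is no ∂_3, so H_2 ≅ 0.

As a check, the Euler characteristic is 7 − 11 + 3 = -1, which agrees with 1 − 2 + 0 = -1.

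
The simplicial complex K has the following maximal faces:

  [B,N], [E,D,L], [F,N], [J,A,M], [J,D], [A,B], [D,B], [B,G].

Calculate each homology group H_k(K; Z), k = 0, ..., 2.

Take the total order A < B < D < E < F < G < J < L < M < N on the vertex set. Then K (dimension 2) consists of the simplices:

  0-simplices (10): A, B, D, E, F, G, J, L, M, N
  1-simplices (12): AB, AJ, AM, BD, BG, BN, DE, DJ, DL, EL, FN, JM
  2-simplices (2): AJM, DEL

so the chain groups are C_0 ≅ Z^10, C_1 ≅ Z^12, C_2 ≅ Z^2.

Boundary ∂_1: C_1 → C_0 maps an edge to its endpoints' difference, ∂[p,q] = q − p. For instance
  ∂AB = B − A.
As a 10×12 matrix over Z this has rank 9, with invariant factors (1,1,1,1,1,1,1,1,1).

∂_2: C_2 → C_1 maps a triangle to the signed sum of its edges. For instance
  ∂AJM = JM − AM + AJ,
  ∂DEL = EL − DL + DE.
The 12×2 boundary matrix has rank 2 and Smith normal form diag(1,1).

Now H_k = ker ∂_k / im ∂_{k+1}, so:

  H_0: rank C_0 − rank ∂_1 = 10 − 9 = 1, and the invariant factors of ∂_1 are all 1, so H_0 ≅ Z.
  H_1: rank ker ∂_1 − rank ∂_2 = (12 − 9) − 2 = 1, and the invariant factors of ∂_2 are all 1, so H_1 ≅ Z.
  H_2: rank ker ∂_2 − rank ∂_3 = (2 − 2) − 0 = 0, and there is no ∂_3, so H_2 ≅ 0.

H_0 ≅ Z,  H_1 ≅ Z,  H_2 = 0.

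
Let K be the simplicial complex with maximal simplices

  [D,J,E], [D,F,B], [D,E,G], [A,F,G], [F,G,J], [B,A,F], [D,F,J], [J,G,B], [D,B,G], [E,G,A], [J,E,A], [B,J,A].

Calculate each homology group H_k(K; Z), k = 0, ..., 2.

H_0 ≅ Z,  H_1 ≅ Z/2,  H_2 = 0.

K has 7 vertices, 18 edges, 12 triangles.
rank ∂_0 = 0, rank ∂_1 = 6 ⇒ b_0 = 7 − 0 − 6 = 1; all invariant factors of ∂_1 are 1 so no torsion. So H_0 ≅ Z.
rank ∂_1 = 6, rank ∂_2 = 12 ⇒ b_1 = 18 − 6 − 12 = 0; ∂_2 has invariant factor(s) [2] giving torsion. So H_1 ≅ Z/2.
rank ∂_2 = 12, rank ∂_3 = 0 ⇒ b_2 = 12 − 12 − 0 = 0. So H_2 ≅ 0.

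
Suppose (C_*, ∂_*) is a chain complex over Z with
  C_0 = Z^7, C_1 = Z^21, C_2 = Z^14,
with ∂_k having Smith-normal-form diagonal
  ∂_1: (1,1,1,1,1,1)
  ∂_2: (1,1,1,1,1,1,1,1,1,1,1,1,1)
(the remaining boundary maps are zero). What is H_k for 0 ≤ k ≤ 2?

H_0 ≅ Z,  H_1 ≅ Z^2,  H_2 ≅ Z.

H_0: b_0 = 7 − 0 − 6 = 1; torsion from ∂_1 factors > 1: none. So H_0 ≅ Z.
H_1: b_1 = 21 − 6 − 13 = 2; torsion from ∂_2 factors > 1: none. So H_1 ≅ Z^2.
H_2: b_2 = 14 − 13 − 0 = 1; torsion from ∂_3 factors > 1: none. So H_2 ≅ Z.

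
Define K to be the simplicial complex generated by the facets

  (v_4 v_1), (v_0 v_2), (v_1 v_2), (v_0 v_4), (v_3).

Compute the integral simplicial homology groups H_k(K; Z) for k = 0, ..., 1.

We work with the vertex ordering v_0 < v_1 < v_2 < v_3 < v_4. The simplices of K, each written with vertices in increasing order, are:

  0-simplices (5): [v_0], [v_1], [v_2], [v_3], [v_4]
  1-simplices (4): [v_0,v_2], [v_0,v_4], [v_1,v_2], [v_1,v_4]

giving chain groups C_0 ≅ Z^5, C_1 ≅ Z^4.

Boundary ∂_1: C_1 → C_0 is given by ∂[p,q] = [q] − [p]. For instance
  ∂[v_1,v_2] = [v_2] − [v_1].
As a 5×4 matrix over Z this has rank 3, with invariant factors (1,1,1).

From H_k ≅ ker(∂_k) / im(∂_{k+1}) we obtain:

  H_0: rank C_0 − rank ∂_1 = 5 − 3 = 2, and the invariant factors of ∂_1 are all 1, so H_0 = Z^2.
  H_1: rank ker ∂_1 − rank ∂_2 = (4 − 3) − 0 = 1, and there is no ∂_2, so H_1 = Z.

As a check, the Euler characteristic is 5 − 4 = 1, which agrees with 2 − 1 = 1.

H_0 ≅ Z^2,  H_1 ≅ Z.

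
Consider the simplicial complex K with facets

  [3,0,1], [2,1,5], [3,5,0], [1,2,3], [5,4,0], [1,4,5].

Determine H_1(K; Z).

We work with the vertex ordering 0 < 1 < 2 < 3 < 4 < 5. The simplices of K, each written with vertices in increasing order, are:

  0-simplices (6): [0], [1], [2], [3], [4], [5]
  1-simplices (12): [0,1], [0,3], [0,4], [0,5], [1,2], [1,3], [1,4], [1,5], [2,3], [2,5], [3,5], [4,5]
  2-simplices (6): [0,1,3], [0,3,5], [0,4,5], [1,2,3], [1,2,5], [1,4,5]

Hence C_0 ≅ Z^6, C_1 ≅ Z^12, C_2 ≅ Z^6.

The boundary map ∂_1: C_1 → C_0 sends each edge [p,q] (with p < q) to q − p. For instance
  ∂[4,5] = [5] − [4].
As a 6×12 matrix over Z this has rank 5, with invariant factors (1,1,1,1,1).

The boundary map ∂_2: C_2 → C_1 maps a triangle to the signed sum of its edges. For instance
  ∂[0,1,3] = [1,3] − [0,3] + [0,1],
  ∂[1,2,5] = [2,5] − [1,5] + [1,2].
As a 12×6 matrix over Z this has rank 6, with invariant factors (1,1,1,1,1,1).

Computing H_k = (kernel of ∂_k) / (image of ∂_{k+1}):

  H_1: rank ker ∂_1 − rank ∂_2 = (12 − 5) − 6 = 1, and the invariant factors of ∂_2 are all 1, so H_1 ≅ Z.

H_1 = Z.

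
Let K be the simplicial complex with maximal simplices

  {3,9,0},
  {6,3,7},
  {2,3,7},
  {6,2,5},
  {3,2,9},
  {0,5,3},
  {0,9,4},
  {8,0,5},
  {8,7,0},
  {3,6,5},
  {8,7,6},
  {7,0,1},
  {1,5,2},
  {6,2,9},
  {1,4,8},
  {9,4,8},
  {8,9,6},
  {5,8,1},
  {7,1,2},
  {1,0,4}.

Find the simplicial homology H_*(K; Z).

Take the total order 0 < 1 < 2 < 3 < 4 < 5 < 6 < 7 < 8 < 9 on the vertex set. Then K (dimension 2) consists of the simplices:

  0-simplices (10): [0], [1], [2], [3], [4], [5], [6], [7], [8], [9]
  1-simplices (30): (30 of them)
  2-simplices (20): (20 of them)

Hence C_0 ≅ Z^10, C_1 ≅ Z^30, C_2 ≅ Z^20.

Boundary ∂_1: C_1 → C_0 is given by ∂[p,q] = [q] − [p].
This gives a 10×30 integer matrix of rank 9; reducing to Smith normal form yields diagonal entries (1,1,1,1,1,1,1,1,1).

∂_2: C_2 → C_1 acts by ∂[p,q,r] = [q,r] − [p,r] + [p,q]. For instance
  ∂[6,7,8] = [7,8] − [6,8] + [6,7],
  ∂[0,3,9] = [3,9] − [0,9] + [0,3].
The resulting 30×20 matrix has rank 20, and its Smith normal form has invariant factors (1,1,1,1,1,1,1,1,1,1,1,1,1,1,1,1,1,1,1,2).

Computing H_k = (kernel of ∂_k) / (image of ∂_{k+1}):

  H_0: rank C_0 − rank ∂_1 = 10 − 9 = 1, and the invariant factors of ∂_1 are all 1, so H_0 = Z.
  H_1: rank ker ∂_1 − rank ∂_2 = (30 − 9) − 20 = 1, and ∂_2 has invariant factor 2 > 1, so H_1 = Z ⊕ Z/2.
  H_2: rank ker ∂_2 − rank ∂_3 = (20 − 20) − 0 = 0, and there is no ∂_3, so H_2 = 0.

(K is a triangulation of the Klein bottle.)

H_0 = Z,  H_1 = Z ⊕ Z/2,  H_2 = 0.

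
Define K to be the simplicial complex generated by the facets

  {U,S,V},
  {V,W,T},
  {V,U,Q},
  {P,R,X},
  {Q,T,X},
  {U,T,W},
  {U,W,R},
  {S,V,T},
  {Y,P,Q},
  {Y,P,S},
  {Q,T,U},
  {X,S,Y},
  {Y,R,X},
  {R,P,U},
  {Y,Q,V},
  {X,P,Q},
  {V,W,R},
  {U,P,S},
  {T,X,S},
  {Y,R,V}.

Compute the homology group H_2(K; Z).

Fix the vertex order P < Q < R < S < T < U < V < W < X < Y and write every simplex with vertices in increasing order. Then dim K = 2 and the simplices of K are:

  0-simplices (10): P, Q, R, S, T, U, V, W, X, Y
  1-simplices (30): PQ, PR, PS, PU, PX, PY, QT, QU, QV, QX, QY, RU, RV, RW, RX, RY, ST, SU, SV, SX, SY, TU, TV, TW, TX, UV, UW, VW, VY, XY
  2-simplices (20): PQX, PQY, PRU, PRX, PSU, PSY, QTU, QTX, QUV, QVY, RUW, RVW, RVY, RXY, STV, STX, SUV, SXY, TUW, TVW

Hence C_0 ≅ Z^10, C_1 ≅ Z^30, C_2 ≅ Z^20.

Boundary ∂_1: C_1 → C_0 maps an edge to its endpoints' difference, ∂[p,q] = q − p. For instance
  ∂SY = Y − S.
The 10×30 boundary matrix has rank 9 and Smith normal form diag(1,1,1,1,1,1,1,1,1).

Boundary ∂_2: C_2 → C_1 sends each 2-simplex [p,q,r] to [q,r] − [p,r] + [p,q]. For instance
  ∂QUV = UV − QV + QU,
  ∂QTX = TX − QX + QT.
The resulting 30×20 matrix has rank 20, and its Smith normal form has invariant factors (1,1,1,1,1,1,1,1,1,1,1,1,1,1,1,1,1,1,1,2).

Now H_k = ker ∂_k / im ∂_{k+1}, so:

  H_2: rank ker ∂_2 − rank ∂_3 = (20 − 20) − 0 = 0, and there is no ∂_3, so H_2 ≅ 0.

H_2 = 0.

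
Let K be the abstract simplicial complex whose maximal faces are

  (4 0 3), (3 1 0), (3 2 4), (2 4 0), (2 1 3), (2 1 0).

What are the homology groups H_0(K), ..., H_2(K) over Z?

Take the total order 0 < 1 < 2 < 3 < 4 on the vertex set. Then K (dimension 2) consists of the simplices:

  0-simplices (5): [0], [1], [2], [3], [4]
  1-simplices (9): [0,1], [0,2], [0,3], [0,4], [1,2], [1,3], [2,3], [2,4], [3,4]
  2-simplices (6): [0,1,2], [0,1,3], [0,2,4], [0,3,4], [1,2,3], [2,3,4]

giving chain groups C_0 ≅ Z^5, C_1 ≅ Z^9, C_2 ≅ Z^6.

∂_1: C_1 → C_0 maps an edge to its endpoints' difference, ∂[p,q] = q − p.
As a 5×9 matrix over Z this has rank 4, with invariant factors (1,1,1,1).

∂_2: C_2 → C_1 maps a triangle to the signed sum of its edges. For instance
  ∂[0,1,3] = [1,3] − [0,3] + [0,1],
  ∂[0,2,4] = [2,4] − [0,4] + [0,2].
As a 9×6 matrix over Z this has rank 5, with invariant factors (1,1,1,1,1).

Reading off H_k = ker ∂_k / im ∂_{k+1}:

  H_0: rank C_0 − rank ∂_1 = 5 − 4 = 1, and the invariant factors of ∂_1 are all 1, so H_0 = Z.
  H_1: rank ker ∂_1 − rank ∂_2 = (9 − 4) − 5 = 0, and the invariant factors of ∂_2 are all 1, so H_1 = 0.
  H_2: rank ker ∂_2 − rank ∂_3 = (6 − 5) − 0 = 1, and there is no ∂_3, so H_2 = Z.

As a check, the Euler characteristic is 5 − 9 + 6 = 2, which agrees with 1 − 0 + 1 = 2.
(K is a triangulation of the 2-sphere S^2.)

H_0 = Z,  H_1 = 0,  H_2 = Z.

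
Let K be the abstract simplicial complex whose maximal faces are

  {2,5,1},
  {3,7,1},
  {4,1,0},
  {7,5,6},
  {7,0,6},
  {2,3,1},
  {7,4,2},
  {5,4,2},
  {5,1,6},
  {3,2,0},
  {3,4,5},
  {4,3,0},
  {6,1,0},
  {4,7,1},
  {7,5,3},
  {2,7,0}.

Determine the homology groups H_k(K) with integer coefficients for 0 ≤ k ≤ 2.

H_0 = Z,  H_1 = Z^2,  H_2 = Z.

We work with the vertex ordering 0 < 1 < 2 < 3 < 4 < 5 < 6 < 7. The simplices of K, each written with vertices in increasing order, are:

  0-simplices (8): [0], [1], [2], [3], [4], [5], [6], [7]
  1-simplices (24): (24 of them)
  2-simplices (16): [0,1,4], [0,1,6], [0,2,3], [0,2,7], [0,3,4], [0,6,7], [1,2,3], [1,2,5], [1,3,7], [1,4,7], [1,5,6], [2,4,5], [2,4,7], [3,4,5], [3,5,7], [5,6,7]

Hence C_0 ≅ Z^8, C_1 ≅ Z^24, C_2 ≅ Z^16.

∂_1: C_1 → C_0 is given by ∂[p,q] = [q] − [p].
This gives a 8×24 integer matrix of rank 7; reducing to Smith normal form yields diagonal entries (1,1,1,1,1,1,1).

The boundary map ∂_2: C_2 → C_1 sends each 2-simplex [p,q,r] to [q,r] − [p,r] + [p,q]. For instance
  ∂[2,4,7] = [4,7] − [2,7] + [2,4],
  ∂[1,3,7] = [3,7] − [1,7] + [1,3].
As a 24×16 matrix over Z this has rank 15, with invariant factors (1,1,1,1,1,1,1,1,1,1,1,1,1,1,1).

From H_k ≅ ker(∂_k) / im(∂_{k+1}) we obtain:

  H_0: rank C_0 − rank ∂_1 = 8 − 7 = 1, and the invariant factors of ∂_1 are all 1, so H_0 = Z.
  H_1: rank ker ∂_1 − rank ∂_2 = (24 − 7) − 15 = 2, and the invariant factors of ∂_2 are all 1, so H_1 = Z^2.
  H_2: rank ker ∂_2 − rank ∂_3 = (16 − 15) − 0 = 1, and there is no ∂_3, so H_2 = Z.

As a check, the Euler characteristic is 8 − 24 + 16 = 0, which agrees with 1 − 2 + 1 = 0.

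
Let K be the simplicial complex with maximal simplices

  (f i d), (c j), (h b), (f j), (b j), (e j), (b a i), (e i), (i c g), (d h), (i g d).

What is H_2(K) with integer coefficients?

We work with the vertex ordering a < b < c < d < e < f < g < h < i < j. The simplices of K, each written with vertices in increasing order, are:

  0-simplices (10): a, b, c, d, e, f, g, h, i, j
  1-simplices (17): ab, ai, bh, bi, bj, cg, ci, cj, df, dg, dh, di, ei, ej, fi, fj, gi
  2-simplices (4): abi, cgi, dfi, dgi

giving chain groups C_0 ≅ Z^10, C_1 ≅ Z^17, C_2 ≅ Z^4.

Boundary ∂_1: C_1 → C_0 sends each edge [p,q] (with p < q) to q − p. For instance
  ∂ab = b − a.
The 10×17 boundary matrix has rank 9 and Smith normal form diag(1,1,1,1,1,1,1,1,1).

The boundary map ∂_2: C_2 → C_1 maps a triangle to the signed sum of its edges. For instance
  ∂dgi = gi − di + dg,
  ∂dfi = fi − di + df.
This gives a 17×4 integer matrix of rank 4; reducing to Smith normal form yields diagonal entries (1,1,1,1).

Computing H_k = (kernel of ∂_k) / (image of ∂_{k+1}):

  H_2: rank ker ∂_2 − rank ∂_3 = (4 − 4) − 0 = 0, and there is no ∂_3, so H_2 = 0.

H_2 = 0.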